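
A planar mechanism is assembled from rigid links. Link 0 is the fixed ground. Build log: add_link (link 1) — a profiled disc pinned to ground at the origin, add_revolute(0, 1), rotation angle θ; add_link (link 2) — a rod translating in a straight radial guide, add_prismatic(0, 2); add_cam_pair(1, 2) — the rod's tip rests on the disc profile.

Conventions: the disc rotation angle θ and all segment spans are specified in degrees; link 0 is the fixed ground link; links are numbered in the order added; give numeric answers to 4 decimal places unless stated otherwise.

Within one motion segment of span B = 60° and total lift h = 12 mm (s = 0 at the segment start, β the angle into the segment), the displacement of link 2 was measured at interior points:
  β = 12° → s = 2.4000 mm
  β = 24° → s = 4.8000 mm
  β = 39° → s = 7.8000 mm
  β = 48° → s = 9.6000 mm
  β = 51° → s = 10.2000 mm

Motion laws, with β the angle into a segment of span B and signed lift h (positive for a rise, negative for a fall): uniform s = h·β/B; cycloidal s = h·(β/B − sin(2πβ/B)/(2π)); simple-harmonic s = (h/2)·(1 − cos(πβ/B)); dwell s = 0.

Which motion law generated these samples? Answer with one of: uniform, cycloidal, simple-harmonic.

candidates at β/B = r: uniform s = h·r (linear in β); cycloidal s = h·(r − sin(2πr)/(2π)); simple-harmonic s = (h/2)(1 − cos(πr))
β=12°: printed 2.4000 | uniform 2.4000, cycloidal 0.5836, simple-harmonic 1.1459
β=24°: printed 4.8000 | uniform 4.8000, cycloidal 3.6774, simple-harmonic 4.1459
β=39°: printed 7.8000 | uniform 7.8000, cycloidal 9.3451, simple-harmonic 8.7239
β=48°: printed 9.6000 | uniform 9.6000, cycloidal 11.4164, simple-harmonic 10.8541
β=51°: printed 10.2000 | uniform 10.2000, cycloidal 11.7451, simple-harmonic 11.3460
only one law matches every sample → uniform

uniform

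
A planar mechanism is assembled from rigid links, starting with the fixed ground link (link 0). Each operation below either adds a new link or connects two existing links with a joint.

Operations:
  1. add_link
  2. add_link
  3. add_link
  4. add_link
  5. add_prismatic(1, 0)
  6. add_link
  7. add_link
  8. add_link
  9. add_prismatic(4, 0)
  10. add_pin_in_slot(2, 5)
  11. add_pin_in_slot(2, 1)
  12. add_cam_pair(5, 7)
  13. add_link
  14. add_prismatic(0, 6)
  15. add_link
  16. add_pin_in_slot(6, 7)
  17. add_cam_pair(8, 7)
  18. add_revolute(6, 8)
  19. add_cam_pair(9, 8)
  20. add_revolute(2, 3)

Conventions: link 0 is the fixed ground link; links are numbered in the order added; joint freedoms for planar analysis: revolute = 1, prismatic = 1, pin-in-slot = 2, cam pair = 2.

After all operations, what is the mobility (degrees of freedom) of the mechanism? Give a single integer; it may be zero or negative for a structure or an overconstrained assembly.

(L,J1,J2)=(1,0,0); link0 fixed
link1: (2,0,0)
link2: (3,0,0)
link3: (4,0,0)
link4: (5,0,0)
P 1-0 [J1]: (5,1,0)
link5: (6,1,0)
link6: (7,1,0)
link7: (8,1,0)
P 4-0 [J1]: (8,2,0)
PS 2-5 [J2]: (8,2,1)
PS 2-1 [J2]: (8,2,2)
C 5-7 [J2]: (8,2,3)
link8: (9,2,3)
P 0-6 [J1]: (9,3,3)
link9: (10,3,3)
PS 6-7 [J2]: (10,3,4)
C 8-7 [J2]: (10,3,5)
R 6-8 [J1]: (10,4,5)
C 9-8 [J2]: (10,4,6)
R 2-3 [J1]: (10,5,6)
Grübler: 3·9 − 2·5 − 6 = 11

M = 11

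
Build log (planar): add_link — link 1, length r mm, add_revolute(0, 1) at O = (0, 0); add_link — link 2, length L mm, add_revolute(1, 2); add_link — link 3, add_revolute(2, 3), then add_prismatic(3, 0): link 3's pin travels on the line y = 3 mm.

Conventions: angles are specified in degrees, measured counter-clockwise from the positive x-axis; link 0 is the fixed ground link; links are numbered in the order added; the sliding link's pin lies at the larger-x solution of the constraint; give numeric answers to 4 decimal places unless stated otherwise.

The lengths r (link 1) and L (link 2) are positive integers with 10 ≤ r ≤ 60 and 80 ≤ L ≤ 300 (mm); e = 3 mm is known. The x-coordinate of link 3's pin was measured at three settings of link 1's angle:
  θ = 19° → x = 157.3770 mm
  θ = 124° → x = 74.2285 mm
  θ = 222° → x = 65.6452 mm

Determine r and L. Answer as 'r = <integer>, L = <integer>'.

constraint per measurement: (x − r cos θ)² + (r sin θ − e)² = L²
subtracting the θ₁ and θ₂ equations cancels the r² and L² terms:
r = (x₁² − x₂²) / (2[(x₁cos θ₁ + e sin θ₁) − (x₂cos θ₂ + e sin θ₂)]) = 51.0000 → r = 51
L² = (x₁ − r cos θ₁)² + (r sin θ₁ − e)² = 12100.0028 → L = 110.0000 → L = 110
check at θ₃=222°: x = 65.6452 (printed 65.6452) ✓

r = 51, L = 110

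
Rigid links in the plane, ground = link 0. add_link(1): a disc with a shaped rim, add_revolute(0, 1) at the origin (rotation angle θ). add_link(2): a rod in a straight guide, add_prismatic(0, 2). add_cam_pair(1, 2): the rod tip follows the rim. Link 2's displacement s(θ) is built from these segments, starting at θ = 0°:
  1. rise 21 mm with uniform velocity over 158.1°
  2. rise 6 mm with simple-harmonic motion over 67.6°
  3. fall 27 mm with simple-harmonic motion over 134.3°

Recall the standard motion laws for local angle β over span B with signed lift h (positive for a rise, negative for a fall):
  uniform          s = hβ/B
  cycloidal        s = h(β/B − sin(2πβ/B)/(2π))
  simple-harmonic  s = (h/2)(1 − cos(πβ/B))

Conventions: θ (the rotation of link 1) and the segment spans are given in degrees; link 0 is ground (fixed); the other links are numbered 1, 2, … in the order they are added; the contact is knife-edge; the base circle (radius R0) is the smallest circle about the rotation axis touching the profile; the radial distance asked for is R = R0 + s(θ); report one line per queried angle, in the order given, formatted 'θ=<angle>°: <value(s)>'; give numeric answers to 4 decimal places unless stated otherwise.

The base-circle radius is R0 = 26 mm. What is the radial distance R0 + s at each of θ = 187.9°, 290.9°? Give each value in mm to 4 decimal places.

segment 1 (0° to 158.1°, uniform, h = 21) is passed completely: s = 0.0000 + (21) = 21.0000
θ = 187.9° falls in segment 2 (158.1° to 225.7°, simple-harmonic, h = 6): β = 187.9 − 158.1 = 29.8°, B = 67.6°; Δs = 6/2·(1 − cos(π·0.4408)) = 2.4455; s = 21.0000 + 2.4455 = 23.4455
segment 2 (158.1° to 225.7°, simple-harmonic, h = 6) is passed completely: s = 21.0000 + (6) = 27.0000
θ = 290.9° falls in segment 3 (225.7° to 360°, simple-harmonic, h = -27): β = 290.9 − 225.7 = 65.2°, B = 134.3°; Δs = -27/2·(1 − cos(π·0.4855)) = -12.8844; s = 27.0000 − 12.8844 = 14.1156
θ=187.9°: R = R0 + s = 26 + 23.4455 = 49.4455
θ=290.9°: R = R0 + s = 26 + 14.1156 = 40.1156

θ=187.9°: 49.4455
θ=290.9°: 40.1156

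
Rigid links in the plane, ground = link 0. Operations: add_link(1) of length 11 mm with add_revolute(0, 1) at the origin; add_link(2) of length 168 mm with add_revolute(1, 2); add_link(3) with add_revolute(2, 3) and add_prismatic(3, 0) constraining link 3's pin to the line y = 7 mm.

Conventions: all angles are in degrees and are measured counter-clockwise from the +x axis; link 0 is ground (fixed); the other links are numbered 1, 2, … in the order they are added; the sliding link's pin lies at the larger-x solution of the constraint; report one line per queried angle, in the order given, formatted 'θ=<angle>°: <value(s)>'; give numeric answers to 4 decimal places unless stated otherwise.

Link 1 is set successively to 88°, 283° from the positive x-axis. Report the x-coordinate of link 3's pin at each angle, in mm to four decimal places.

geometry: r = 11 mm, L = 168 mm, e = 7 mm
θ=88°: crank pin P = (r cos θ, r sin θ) = (0.383894, 10.993299)
θ=88°: h = r sin θ − e = 10.993299 − 7 = 3.993299
θ=88°: x = r cos θ + √(L² − h²) = 0.383894 + 167.952534 = 168.336428
θ=283°: crank pin P = (r cos θ, r sin θ) = (2.474462, -10.718071)
θ=283°: h = r sin θ − e = -10.718071 − 7 = -17.718071
θ=283°: x = r cos θ + √(L² − h²) = 2.474462 + 167.063072 = 169.537533

θ=88°: 168.3364
θ=283°: 169.5375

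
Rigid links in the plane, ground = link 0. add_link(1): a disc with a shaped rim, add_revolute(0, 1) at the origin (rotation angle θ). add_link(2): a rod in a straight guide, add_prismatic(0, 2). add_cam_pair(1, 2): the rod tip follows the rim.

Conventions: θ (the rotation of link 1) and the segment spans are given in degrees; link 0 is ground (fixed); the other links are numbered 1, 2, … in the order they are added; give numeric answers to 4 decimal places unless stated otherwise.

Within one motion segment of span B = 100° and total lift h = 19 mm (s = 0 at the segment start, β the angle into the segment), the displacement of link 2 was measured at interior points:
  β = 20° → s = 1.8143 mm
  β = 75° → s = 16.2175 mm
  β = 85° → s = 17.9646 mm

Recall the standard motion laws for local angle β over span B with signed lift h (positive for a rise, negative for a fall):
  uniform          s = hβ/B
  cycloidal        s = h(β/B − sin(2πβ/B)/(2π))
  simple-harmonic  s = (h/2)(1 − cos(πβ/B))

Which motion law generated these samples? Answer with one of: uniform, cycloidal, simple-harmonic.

candidates at β/B = r: uniform s = h·r (linear in β); cycloidal s = h·(r − sin(2πr)/(2π)); simple-harmonic s = (h/2)(1 − cos(πr))
β=20°: printed 1.8143 | uniform 3.8000, cycloidal 0.9241, simple-harmonic 1.8143
β=75°: printed 16.2175 | uniform 14.2500, cycloidal 17.2739, simple-harmonic 16.2175
β=85°: printed 17.9646 | uniform 16.1500, cycloidal 18.5964, simple-harmonic 17.9646
only one law matches every sample → simple-harmonic

simple-harmonic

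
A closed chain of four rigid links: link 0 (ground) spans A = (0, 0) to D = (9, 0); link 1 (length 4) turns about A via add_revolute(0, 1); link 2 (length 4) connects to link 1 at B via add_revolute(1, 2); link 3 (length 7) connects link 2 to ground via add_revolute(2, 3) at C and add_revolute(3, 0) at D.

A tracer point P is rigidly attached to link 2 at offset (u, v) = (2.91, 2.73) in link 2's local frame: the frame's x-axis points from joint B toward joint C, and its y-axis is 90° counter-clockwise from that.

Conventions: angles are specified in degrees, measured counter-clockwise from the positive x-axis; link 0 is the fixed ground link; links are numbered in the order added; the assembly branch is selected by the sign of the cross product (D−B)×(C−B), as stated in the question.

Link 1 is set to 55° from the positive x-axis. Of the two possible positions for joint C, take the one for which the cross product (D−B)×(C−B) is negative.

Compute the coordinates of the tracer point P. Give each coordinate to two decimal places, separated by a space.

A=(0,0), D=(9.00,0)
B = A + 4.00·(cos55°, sin55°) = (2.2943, 3.2766)
|BD| = 7.4634
circle(B,4.00) ∩ circle(D,7.00): a=1.5209, h=3.6996
  candidates: C₊=(5.2850,5.9329) cross=27.611; C₋=(2.0366,-0.7151) cross=-27.611
  branch - wants cross < 0 → take C=(2.0366,-0.7151) (cross=-27.611)
ex = (C−B)/|BC| = (-0.0644,-0.9979); ey = (0.9979,-0.0644)
P = B + 2.91·ex + 2.73·ey = (4.8312,0.1968)

4.83 0.20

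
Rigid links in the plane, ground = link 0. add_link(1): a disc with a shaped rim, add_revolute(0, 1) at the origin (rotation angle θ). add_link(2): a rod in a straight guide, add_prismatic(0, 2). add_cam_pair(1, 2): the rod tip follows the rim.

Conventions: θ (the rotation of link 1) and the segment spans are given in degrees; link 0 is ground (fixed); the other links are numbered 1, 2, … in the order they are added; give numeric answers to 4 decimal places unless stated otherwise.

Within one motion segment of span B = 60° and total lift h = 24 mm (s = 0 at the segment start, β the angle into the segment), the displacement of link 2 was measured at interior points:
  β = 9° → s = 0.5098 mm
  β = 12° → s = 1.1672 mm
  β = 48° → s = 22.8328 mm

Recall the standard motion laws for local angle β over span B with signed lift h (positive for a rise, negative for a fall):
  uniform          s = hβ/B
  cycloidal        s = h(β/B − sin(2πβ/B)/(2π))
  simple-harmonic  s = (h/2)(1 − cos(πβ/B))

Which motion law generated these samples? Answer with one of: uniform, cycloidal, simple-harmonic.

candidates at β/B = r: uniform s = h·r (linear in β); cycloidal s = h·(r − sin(2πr)/(2π)); simple-harmonic s = (h/2)(1 − cos(πr))
β=9°: printed 0.5098 | uniform 3.6000, cycloidal 0.5098, simple-harmonic 1.3079
β=12°: printed 1.1672 | uniform 4.8000, cycloidal 1.1672, simple-harmonic 2.2918
β=48°: printed 22.8328 | uniform 19.2000, cycloidal 22.8328, simple-harmonic 21.7082
only one law matches every sample → cycloidal

cycloidal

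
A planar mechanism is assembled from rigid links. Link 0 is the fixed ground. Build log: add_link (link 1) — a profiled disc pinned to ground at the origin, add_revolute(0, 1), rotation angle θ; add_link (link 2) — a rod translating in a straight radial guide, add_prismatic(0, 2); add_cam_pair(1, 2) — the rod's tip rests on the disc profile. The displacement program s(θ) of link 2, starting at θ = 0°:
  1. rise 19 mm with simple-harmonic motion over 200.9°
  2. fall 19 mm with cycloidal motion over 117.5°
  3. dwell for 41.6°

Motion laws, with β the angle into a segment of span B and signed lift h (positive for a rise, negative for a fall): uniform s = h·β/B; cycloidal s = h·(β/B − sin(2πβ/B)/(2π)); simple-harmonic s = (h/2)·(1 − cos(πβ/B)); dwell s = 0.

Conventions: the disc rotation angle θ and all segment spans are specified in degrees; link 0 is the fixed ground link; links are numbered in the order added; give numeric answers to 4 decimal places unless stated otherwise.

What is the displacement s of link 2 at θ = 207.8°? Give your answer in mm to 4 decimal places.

seg 1 [0°–200.9°] simple-harmonic, h=19: full span → s += 19 → s = 19.0000
seg 2 [200.9°–318.4°] cycloidal, h=-19: θ=207.8° here. β=6.9, B=117.5. -19·(0.0587 − sin(2π·0.0587)/(2π)) = -0.0251 → s = 18.9749

18.9749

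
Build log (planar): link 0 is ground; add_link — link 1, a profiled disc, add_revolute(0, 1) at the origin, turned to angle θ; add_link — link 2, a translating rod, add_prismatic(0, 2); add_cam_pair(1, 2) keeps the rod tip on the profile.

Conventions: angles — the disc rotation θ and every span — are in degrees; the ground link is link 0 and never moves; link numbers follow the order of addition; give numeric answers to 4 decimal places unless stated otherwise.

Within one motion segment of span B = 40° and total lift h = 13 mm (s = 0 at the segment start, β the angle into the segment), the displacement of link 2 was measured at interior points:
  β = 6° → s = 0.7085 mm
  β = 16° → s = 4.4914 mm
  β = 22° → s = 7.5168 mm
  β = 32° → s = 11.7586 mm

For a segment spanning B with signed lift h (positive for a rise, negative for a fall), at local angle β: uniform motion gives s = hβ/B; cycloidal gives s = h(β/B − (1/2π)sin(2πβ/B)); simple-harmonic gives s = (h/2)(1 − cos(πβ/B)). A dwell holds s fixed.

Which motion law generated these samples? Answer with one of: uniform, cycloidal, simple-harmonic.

candidates at β/B = r: uniform s = h·r (linear in β); cycloidal s = h·(r − sin(2πr)/(2π)); simple-harmonic s = (h/2)(1 − cos(πr))
β=6°: printed 0.7085 | uniform 1.9500, cycloidal 0.2761, simple-harmonic 0.7085
β=16°: printed 4.4914 | uniform 5.2000, cycloidal 3.9839, simple-harmonic 4.4914
β=22°: printed 7.5168 | uniform 7.1500, cycloidal 7.7894, simple-harmonic 7.5168
β=32°: printed 11.7586 | uniform 10.4000, cycloidal 12.3677, simple-harmonic 11.7586
only one law matches every sample → simple-harmonic

simple-harmonic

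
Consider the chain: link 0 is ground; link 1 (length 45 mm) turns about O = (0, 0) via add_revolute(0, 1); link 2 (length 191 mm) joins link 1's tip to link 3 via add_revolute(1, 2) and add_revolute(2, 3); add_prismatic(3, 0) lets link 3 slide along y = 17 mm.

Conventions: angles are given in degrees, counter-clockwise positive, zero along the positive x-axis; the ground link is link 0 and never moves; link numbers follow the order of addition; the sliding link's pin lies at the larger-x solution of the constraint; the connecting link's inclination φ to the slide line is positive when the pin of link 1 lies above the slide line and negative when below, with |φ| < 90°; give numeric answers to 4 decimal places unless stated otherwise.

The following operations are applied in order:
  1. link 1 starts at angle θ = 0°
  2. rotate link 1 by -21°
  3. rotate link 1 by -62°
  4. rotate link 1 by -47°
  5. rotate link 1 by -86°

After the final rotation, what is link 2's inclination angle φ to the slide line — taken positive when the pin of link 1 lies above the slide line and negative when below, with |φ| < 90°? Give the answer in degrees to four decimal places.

geometry: r = 45 mm, L = 191 mm, e = 17 mm; θ starts at 0°
rotate link 1 by -21°: θ ← 0° -21° = -21°
rotate link 1 by -62°: θ ← -21° -62° = -83°
rotate link 1 by -47°: θ ← -83° -47° = -130°
rotate link 1 by -86°: θ ← -130° -86° = -216°
h = r sin θ − e = 26.450336 − 17 = 9.450336
sin φ = h / L = 9.450336 / 191 = 0.04947820
φ = arcsin(0.04947820) = 2.836050°

2.8361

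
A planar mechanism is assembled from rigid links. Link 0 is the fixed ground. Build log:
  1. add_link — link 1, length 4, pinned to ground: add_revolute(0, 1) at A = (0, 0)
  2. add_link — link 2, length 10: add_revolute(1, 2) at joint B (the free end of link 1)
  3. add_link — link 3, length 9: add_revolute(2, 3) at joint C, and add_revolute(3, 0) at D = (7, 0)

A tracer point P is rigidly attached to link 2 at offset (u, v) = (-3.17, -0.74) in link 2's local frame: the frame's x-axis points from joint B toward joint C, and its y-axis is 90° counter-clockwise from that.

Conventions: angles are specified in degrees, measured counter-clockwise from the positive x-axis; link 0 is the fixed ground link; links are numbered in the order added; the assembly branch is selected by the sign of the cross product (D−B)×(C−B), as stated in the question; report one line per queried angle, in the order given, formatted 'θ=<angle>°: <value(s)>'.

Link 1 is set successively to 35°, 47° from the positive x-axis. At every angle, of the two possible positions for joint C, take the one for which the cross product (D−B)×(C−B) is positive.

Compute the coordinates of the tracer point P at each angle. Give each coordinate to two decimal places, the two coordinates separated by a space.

A=(0,0), D=(7.00,0)
θ=35°: B = A + 4.00·(cos35°, sin35°) = (3.2766, 2.2943)
θ=35°: |BD| = 4.3735
θ=35°: circle(B,10.00) ∩ circle(D,9.00): a=4.3589, h=9.0000
θ=35°:   candidates: C₊=(11.7089,7.6698) cross=39.361; C₋=(2.2663,-7.6545) cross=-39.361
θ=35°:   branch + wants cross > 0 → take C=(11.7089,7.6698) (cross=39.361)
θ=35°: ex = (C−B)/|BC| = (0.8432,0.5376); ey = (-0.5376,0.8432)
θ=35°: P = B + -3.17·ex + -0.74·ey = (1.0014,-0.0337)
θ=47°: B = A + 4.00·(cos47°, sin47°) = (2.7280, 2.9254)
θ=47°: |BD| = 5.1777
θ=47°: circle(B,10.00) ∩ circle(D,9.00): a=4.4236, h=8.9684
θ=47°:   candidates: C₊=(11.4451,7.8257) cross=46.435; C₋=(1.3107,-6.9736) cross=-46.435
θ=47°:   branch + wants cross > 0 → take C=(11.4451,7.8257) (cross=46.435)
θ=47°: ex = (C−B)/|BC| = (0.8717,0.4900); ey = (-0.4900,0.8717)
θ=47°: P = B + -3.17·ex + -0.74·ey = (0.3273,0.7270)

θ=35°: 1.00 -0.03
θ=47°: 0.33 0.73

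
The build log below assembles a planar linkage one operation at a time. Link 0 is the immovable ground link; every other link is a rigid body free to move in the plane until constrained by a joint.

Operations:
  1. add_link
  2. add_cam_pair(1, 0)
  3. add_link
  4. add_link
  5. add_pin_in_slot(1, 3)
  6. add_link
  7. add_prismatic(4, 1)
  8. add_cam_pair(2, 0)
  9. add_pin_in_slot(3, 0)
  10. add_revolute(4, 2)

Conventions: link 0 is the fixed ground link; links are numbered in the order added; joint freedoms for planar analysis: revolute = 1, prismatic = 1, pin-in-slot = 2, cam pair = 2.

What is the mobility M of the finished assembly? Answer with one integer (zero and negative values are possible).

L=1 J1=0 J2=0
add link → L=2 J1=0 J2=0
C@1,0 dof=2 J2 → L=2 J1=0 J2=1
add link → L=3 J1=0 J2=1
add link → L=4 J1=0 J2=1
PS@1,3 dof=2 J2 → L=4 J1=0 J2=2
add link → L=5 J1=0 J2=2
P@4,1 dof=1 J1 → L=5 J1=1 J2=2
C@2,0 dof=2 J2 → L=5 J1=1 J2=3
PS@3,0 dof=2 J2 → L=5 J1=1 J2=4
R@4,2 dof=1 J1 → L=5 J1=2 J2=4
M=3(L−1)−2J1−J2=3·4−2·2−4=4

M = 4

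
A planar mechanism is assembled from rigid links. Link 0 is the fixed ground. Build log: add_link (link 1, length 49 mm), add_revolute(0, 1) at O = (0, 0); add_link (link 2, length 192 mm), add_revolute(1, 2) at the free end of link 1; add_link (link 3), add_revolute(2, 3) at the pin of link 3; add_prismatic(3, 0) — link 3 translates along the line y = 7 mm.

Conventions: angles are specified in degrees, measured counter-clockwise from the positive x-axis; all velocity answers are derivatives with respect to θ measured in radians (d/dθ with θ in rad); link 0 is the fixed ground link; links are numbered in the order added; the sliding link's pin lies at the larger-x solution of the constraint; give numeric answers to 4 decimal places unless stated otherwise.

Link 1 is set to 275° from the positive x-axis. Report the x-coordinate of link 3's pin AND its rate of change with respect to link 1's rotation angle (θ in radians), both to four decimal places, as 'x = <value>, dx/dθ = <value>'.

geometry: r = 49 mm, L = 192 mm, e = 7 mm
crank pin P = (r cos θ, r sin θ) = (4.270631, -48.813540)
h = r sin θ − e = -48.813540 − 7 = -55.813540
x = r cos θ + √(L² − h²) = 4.270631 + 183.708597 = 187.979229
dx/dθ = −r sin θ − h·r cos θ/√(L² − h²) (θ in radians; h = -55.813540) = 50.111025

x = 187.9792, dx/dθ = 50.1110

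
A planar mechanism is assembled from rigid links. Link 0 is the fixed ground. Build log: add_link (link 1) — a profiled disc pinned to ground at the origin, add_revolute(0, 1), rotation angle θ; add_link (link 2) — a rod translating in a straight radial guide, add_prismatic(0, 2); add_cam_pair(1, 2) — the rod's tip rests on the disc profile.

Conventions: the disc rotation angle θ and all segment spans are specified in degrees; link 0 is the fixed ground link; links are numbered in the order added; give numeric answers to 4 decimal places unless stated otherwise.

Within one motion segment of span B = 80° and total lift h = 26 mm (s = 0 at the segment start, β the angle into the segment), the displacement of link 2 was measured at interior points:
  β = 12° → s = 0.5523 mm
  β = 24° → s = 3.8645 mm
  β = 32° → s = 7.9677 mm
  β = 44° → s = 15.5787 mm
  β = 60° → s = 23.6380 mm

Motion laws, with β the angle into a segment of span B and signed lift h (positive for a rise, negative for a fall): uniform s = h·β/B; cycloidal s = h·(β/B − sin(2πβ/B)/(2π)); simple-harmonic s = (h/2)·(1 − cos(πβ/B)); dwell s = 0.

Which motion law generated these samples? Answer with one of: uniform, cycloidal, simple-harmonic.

candidates at β/B = r: uniform s = h·r (linear in β); cycloidal s = h·(r − sin(2πr)/(2π)); simple-harmonic s = (h/2)(1 − cos(πr))
β=12°: printed 0.5523 | uniform 3.9000, cycloidal 0.5523, simple-harmonic 1.4169
β=24°: printed 3.8645 | uniform 7.8000, cycloidal 3.8645, simple-harmonic 5.3588
β=32°: printed 7.9677 | uniform 10.4000, cycloidal 7.9677, simple-harmonic 8.9828
β=44°: printed 15.5787 | uniform 14.3000, cycloidal 15.5787, simple-harmonic 15.0336
β=60°: printed 23.6380 | uniform 19.5000, cycloidal 23.6380, simple-harmonic 22.1924
only one law matches every sample → cycloidal

cycloidal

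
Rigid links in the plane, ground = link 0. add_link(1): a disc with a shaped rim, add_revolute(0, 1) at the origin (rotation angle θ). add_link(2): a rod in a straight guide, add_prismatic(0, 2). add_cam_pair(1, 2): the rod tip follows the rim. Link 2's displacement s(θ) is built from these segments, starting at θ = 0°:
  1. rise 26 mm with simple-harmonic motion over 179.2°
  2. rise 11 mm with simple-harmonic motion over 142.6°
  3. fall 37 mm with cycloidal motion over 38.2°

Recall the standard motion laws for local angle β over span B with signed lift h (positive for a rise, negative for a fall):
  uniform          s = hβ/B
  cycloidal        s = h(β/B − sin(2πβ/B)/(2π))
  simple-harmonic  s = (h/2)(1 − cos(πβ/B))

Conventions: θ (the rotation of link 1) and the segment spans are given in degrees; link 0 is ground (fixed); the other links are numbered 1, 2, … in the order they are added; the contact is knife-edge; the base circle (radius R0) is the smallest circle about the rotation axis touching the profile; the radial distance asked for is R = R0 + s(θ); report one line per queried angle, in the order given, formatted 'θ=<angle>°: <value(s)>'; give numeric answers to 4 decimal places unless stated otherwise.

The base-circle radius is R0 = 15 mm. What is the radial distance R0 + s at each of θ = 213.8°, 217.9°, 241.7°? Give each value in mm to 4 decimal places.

segment 1 (0° to 179.2°, simple-harmonic, h = 26) is passed completely: s = 0.0000 + (26) = 26.0000
θ = 213.8° falls in segment 2 (179.2° to 321.8°, simple-harmonic, h = 11): β = 213.8 − 179.2 = 34.6°, B = 142.6°; Δs = 11/2·(1 − cos(π·0.2426)) = 1.5220; s = 26.0000 + 1.5220 = 27.5220
θ = 217.9° falls in segment 2 (179.2° to 321.8°, simple-harmonic, h = 11): β = 217.9 − 179.2 = 38.7°, B = 142.6°; Δs = 11/2·(1 − cos(π·0.2714)) = 1.8808; s = 26.0000 + 1.8808 = 27.8808
θ = 241.7° falls in segment 2 (179.2° to 321.8°, simple-harmonic, h = 11): β = 241.7 − 179.2 = 62.5°, B = 142.6°; Δs = 11/2·(1 − cos(π·0.4383)) = 4.4404; s = 26.0000 + 4.4404 = 30.4404
θ=213.8°: R = R0 + s = 15 + 27.5220 = 42.5220
θ=217.9°: R = R0 + s = 15 + 27.8808 = 42.8808
θ=241.7°: R = R0 + s = 15 + 30.4404 = 45.4404

θ=213.8°: 42.5220
θ=217.9°: 42.8808
θ=241.7°: 45.4404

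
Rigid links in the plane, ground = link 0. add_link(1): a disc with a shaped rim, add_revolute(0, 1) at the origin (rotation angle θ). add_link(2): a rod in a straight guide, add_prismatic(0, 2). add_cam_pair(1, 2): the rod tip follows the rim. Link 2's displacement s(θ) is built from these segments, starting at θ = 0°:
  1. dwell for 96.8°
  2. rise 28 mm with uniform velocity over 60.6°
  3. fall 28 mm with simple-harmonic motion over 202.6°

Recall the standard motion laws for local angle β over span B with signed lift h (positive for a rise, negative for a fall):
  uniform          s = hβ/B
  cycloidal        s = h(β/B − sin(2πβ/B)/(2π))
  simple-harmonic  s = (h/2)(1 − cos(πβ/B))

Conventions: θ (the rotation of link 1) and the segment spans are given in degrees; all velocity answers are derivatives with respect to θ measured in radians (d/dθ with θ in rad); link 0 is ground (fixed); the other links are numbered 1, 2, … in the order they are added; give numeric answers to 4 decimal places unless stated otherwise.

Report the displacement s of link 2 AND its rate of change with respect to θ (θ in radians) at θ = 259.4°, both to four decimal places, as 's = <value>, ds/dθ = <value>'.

segment 1 (0° to 96.8°, dwell): s unchanged at 0.0000
segment 2 (96.8° to 157.4°, uniform, h = 28) is passed completely: s = 0.0000 + (28) = 28.0000
θ = 259.4° falls in segment 3 (157.4° to 360°, simple-harmonic, h = -28): β = 259.4 − 157.4 = 102°, B = 202.6°; Δs = -28/2·(1 − cos(π·0.5035)) = -14.1520; s = 28.0000 − 14.1520 = 13.8480
velocity in seg [157.4°–360°] (simple-harmonic), θ in radians: β = 102° = 1.7802 rad, B = 202.6° = 3.5360 rad; ds/dθ = (πh/(2B)) sin(πβ/B) = (π·(-28)/(2·3.5360)) sin(π·0.5035) = -12.437569 mm/rad

s = 13.8480, ds/dθ = -12.4376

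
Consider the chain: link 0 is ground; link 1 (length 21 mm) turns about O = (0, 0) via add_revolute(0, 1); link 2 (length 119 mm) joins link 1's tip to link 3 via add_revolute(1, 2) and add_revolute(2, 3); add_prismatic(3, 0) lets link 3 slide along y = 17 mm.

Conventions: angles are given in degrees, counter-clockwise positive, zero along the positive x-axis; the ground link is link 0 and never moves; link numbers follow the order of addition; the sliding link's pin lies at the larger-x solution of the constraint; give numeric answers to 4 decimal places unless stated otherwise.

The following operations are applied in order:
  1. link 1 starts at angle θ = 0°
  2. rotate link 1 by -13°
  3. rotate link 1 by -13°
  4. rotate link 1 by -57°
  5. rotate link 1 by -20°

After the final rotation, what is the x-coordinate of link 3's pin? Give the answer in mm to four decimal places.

geometry: r = 21 mm, L = 119 mm, e = 17 mm; θ starts at 0°
rotate link 1 by -13°: θ ← 0° -13° = -13°
rotate link 1 by -13°: θ ← -13° -13° = -26°
rotate link 1 by -57°: θ ← -26° -57° = -83°
rotate link 1 by -20°: θ ← -83° -20° = -103°
crank pin P = (r cos θ, r sin θ) = (-4.723972, -20.461771)
h = r sin θ − e = -20.461771 − 17 = -37.461771
x = r cos θ + √(L² − h²) = -4.723972 + 112.949616 = 108.225644

108.2256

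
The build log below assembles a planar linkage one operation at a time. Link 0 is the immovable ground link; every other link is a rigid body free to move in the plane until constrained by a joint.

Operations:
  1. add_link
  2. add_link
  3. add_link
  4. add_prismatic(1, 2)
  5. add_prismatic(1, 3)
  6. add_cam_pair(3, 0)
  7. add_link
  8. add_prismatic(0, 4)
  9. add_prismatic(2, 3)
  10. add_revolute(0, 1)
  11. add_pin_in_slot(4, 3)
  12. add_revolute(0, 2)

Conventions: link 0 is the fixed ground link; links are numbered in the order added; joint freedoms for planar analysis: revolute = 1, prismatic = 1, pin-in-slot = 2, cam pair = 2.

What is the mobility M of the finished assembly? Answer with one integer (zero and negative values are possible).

L=1 J1=0 J2=0
add link → L=2 J1=0 J2=0
add link → L=3 J1=0 J2=0
add link → L=4 J1=0 J2=0
P@1,2 dof=1 J1 → L=4 J1=1 J2=0
P@1,3 dof=1 J1 → L=4 J1=2 J2=0
C@3,0 dof=2 J2 → L=4 J1=2 J2=1
add link → L=5 J1=2 J2=1
P@0,4 dof=1 J1 → L=5 J1=3 J2=1
P@2,3 dof=1 J1 → L=5 J1=4 J2=1
R@0,1 dof=1 J1 → L=5 J1=5 J2=1
PS@4,3 dof=2 J2 → L=5 J1=5 J2=2
R@0,2 dof=1 J1 → L=5 J1=6 J2=2
M=3(L−1)−2J1−J2=3·4−2·6−2=-2

M = -2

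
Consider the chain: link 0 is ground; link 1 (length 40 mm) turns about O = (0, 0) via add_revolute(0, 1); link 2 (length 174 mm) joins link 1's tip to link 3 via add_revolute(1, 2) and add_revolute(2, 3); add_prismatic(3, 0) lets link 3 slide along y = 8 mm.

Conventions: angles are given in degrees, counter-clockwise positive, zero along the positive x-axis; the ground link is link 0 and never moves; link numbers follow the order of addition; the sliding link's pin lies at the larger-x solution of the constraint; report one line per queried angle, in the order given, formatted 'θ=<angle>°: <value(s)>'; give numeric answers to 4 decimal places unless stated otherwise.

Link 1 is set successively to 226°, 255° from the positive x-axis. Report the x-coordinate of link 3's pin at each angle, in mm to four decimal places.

geometry: r = 40 mm, L = 174 mm, e = 8 mm
θ=226°: crank pin P = (r cos θ, r sin θ) = (-27.786335, -28.773592)
θ=226°: h = r sin θ − e = -28.773592 − 8 = -36.773592
θ=226°: x = r cos θ + √(L² − h²) = -27.786335 + 170.069700 = 142.283365
θ=255°: crank pin P = (r cos θ, r sin θ) = (-10.352762, -38.637033)
θ=255°: h = r sin θ − e = -38.637033 − 8 = -46.637033
θ=255°: x = r cos θ + √(L² − h²) = -10.352762 + 167.633491 = 157.280729

θ=226°: 142.2834
θ=255°: 157.2807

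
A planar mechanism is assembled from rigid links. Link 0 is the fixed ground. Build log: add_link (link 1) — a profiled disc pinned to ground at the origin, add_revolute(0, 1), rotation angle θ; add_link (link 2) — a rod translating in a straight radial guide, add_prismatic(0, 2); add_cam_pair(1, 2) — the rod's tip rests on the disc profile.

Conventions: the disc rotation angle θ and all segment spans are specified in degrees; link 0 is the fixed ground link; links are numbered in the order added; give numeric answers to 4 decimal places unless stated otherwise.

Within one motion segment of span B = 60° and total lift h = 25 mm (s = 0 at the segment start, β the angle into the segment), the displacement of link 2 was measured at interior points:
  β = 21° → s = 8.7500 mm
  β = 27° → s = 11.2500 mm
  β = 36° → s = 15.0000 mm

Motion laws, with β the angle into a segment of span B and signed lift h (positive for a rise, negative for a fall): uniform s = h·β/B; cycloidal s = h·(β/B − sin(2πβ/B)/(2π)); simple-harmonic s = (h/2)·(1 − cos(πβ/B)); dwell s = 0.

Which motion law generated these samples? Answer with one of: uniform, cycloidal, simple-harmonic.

candidates at β/B = r: uniform s = h·r (linear in β); cycloidal s = h·(r − sin(2πr)/(2π)); simple-harmonic s = (h/2)(1 − cos(πr))
β=21°: printed 8.7500 | uniform 8.7500, cycloidal 5.5310, simple-harmonic 6.8251
β=27°: printed 11.2500 | uniform 11.2500, cycloidal 10.0205, simple-harmonic 10.5446
β=36°: printed 15.0000 | uniform 15.0000, cycloidal 17.3387, simple-harmonic 16.3627
only one law matches every sample → uniform

uniform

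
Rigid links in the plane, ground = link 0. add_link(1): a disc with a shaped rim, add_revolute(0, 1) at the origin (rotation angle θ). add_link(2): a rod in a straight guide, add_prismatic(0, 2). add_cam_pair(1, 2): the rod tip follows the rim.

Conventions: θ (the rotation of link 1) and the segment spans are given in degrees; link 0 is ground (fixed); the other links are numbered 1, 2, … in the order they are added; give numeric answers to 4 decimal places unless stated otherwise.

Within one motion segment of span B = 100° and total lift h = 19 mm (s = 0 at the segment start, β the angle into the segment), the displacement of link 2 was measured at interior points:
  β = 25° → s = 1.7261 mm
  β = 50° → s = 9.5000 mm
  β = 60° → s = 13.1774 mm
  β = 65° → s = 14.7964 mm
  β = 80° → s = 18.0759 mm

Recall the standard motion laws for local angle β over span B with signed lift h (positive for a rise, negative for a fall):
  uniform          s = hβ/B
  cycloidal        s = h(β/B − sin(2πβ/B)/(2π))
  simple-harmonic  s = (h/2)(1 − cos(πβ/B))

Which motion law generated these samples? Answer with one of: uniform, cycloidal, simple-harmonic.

candidates at β/B = r: uniform s = h·r (linear in β); cycloidal s = h·(r − sin(2πr)/(2π)); simple-harmonic s = (h/2)(1 − cos(πr))
β=25°: printed 1.7261 | uniform 4.7500, cycloidal 1.7261, simple-harmonic 2.7825
β=50°: printed 9.5000 | uniform 9.5000, cycloidal 9.5000, simple-harmonic 9.5000
β=60°: printed 13.1774 | uniform 11.4000, cycloidal 13.1774, simple-harmonic 12.4357
β=65°: printed 14.7964 | uniform 12.3500, cycloidal 14.7964, simple-harmonic 13.8129
β=80°: printed 18.0759 | uniform 15.2000, cycloidal 18.0759, simple-harmonic 17.1857
only one law matches every sample → cycloidal

cycloidal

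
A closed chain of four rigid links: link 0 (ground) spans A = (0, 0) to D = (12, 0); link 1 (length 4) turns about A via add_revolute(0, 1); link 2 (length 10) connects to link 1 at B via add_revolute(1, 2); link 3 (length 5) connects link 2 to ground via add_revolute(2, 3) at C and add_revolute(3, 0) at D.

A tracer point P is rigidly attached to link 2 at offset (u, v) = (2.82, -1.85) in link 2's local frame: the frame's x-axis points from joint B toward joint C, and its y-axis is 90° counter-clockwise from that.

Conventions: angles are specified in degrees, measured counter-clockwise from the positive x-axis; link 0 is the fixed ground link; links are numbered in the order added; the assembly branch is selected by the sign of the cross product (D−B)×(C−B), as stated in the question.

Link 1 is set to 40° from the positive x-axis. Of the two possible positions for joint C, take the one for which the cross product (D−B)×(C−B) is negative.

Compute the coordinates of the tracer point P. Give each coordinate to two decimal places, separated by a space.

A=(0,0), D=(12.00,0)
B = A + 4.00·(cos40°, sin40°) = (3.0642, 2.5712)
|BD| = 9.2984
circle(B,10.00) ∩ circle(D,5.00): a=8.6822, h=4.9619
  candidates: C₊=(12.7798,4.9388) cross=46.137; C₋=(10.0358,-4.5980) cross=-46.137
  branch - wants cross < 0 → take C=(10.0358,-4.5980) (cross=-46.137)
ex = (C−B)/|BC| = (0.6972,-0.7169); ey = (0.7169,0.6972)
P = B + 2.82·ex + -1.85·ey = (3.7039,-0.7403)

3.70 -0.74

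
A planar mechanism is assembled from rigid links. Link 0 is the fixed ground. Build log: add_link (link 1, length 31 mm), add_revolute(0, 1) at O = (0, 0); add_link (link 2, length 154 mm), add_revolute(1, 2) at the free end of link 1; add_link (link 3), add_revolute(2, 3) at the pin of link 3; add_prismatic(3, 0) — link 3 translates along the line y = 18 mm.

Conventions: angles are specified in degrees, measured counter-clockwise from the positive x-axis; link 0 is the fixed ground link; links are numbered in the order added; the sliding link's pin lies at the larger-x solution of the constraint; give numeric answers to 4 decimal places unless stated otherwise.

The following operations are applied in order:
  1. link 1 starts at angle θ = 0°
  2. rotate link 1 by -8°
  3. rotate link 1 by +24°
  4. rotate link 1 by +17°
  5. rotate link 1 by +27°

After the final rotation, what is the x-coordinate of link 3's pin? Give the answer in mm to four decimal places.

geometry: r = 31 mm, L = 154 mm, e = 18 mm; θ starts at 0°
rotate link 1 by -8°: θ ← 0° -8° = -8°
rotate link 1 by +24°: θ ← -8° +24° = 16°
rotate link 1 by +17°: θ ← 16° +17° = 33°
rotate link 1 by +27°: θ ← 33° +27° = 60°
crank pin P = (r cos θ, r sin θ) = (15.500000, 26.846788)
h = r sin θ − e = 26.846788 − 18 = 8.846788
x = r cos θ + √(L² − h²) = 15.500000 + 153.745681 = 169.245681

169.2457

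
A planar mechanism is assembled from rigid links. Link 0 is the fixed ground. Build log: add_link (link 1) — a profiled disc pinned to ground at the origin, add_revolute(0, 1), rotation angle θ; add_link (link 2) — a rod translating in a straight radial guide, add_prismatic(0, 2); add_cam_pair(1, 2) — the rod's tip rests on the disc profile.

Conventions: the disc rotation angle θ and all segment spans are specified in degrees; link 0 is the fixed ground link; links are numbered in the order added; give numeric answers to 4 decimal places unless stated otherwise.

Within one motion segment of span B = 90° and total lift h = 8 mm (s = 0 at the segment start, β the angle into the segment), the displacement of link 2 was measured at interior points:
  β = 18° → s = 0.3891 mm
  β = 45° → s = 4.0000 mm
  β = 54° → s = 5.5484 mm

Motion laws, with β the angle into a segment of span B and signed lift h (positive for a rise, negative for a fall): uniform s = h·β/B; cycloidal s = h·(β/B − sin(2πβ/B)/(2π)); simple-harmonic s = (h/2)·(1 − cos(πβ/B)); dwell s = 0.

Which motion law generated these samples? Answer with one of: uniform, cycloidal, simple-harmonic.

candidates at β/B = r: uniform s = h·r (linear in β); cycloidal s = h·(r − sin(2πr)/(2π)); simple-harmonic s = (h/2)(1 − cos(πr))
β=18°: printed 0.3891 | uniform 1.6000, cycloidal 0.3891, simple-harmonic 0.7639
β=45°: printed 4.0000 | uniform 4.0000, cycloidal 4.0000, simple-harmonic 4.0000
β=54°: printed 5.5484 | uniform 4.8000, cycloidal 5.5484, simple-harmonic 5.2361
only one law matches every sample → cycloidal

cycloidal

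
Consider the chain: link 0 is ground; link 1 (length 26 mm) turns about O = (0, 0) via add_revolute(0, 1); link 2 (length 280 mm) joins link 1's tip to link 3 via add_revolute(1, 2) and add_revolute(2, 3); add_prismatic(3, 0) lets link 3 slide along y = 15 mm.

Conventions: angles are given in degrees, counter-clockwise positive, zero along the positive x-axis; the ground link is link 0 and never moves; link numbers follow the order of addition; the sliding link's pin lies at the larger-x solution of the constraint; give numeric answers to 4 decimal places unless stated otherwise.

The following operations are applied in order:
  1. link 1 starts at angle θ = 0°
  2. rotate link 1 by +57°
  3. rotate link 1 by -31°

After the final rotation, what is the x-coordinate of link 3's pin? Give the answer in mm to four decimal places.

geometry: r = 26 mm, L = 280 mm, e = 15 mm; θ starts at 0°
rotate link 1 by +57°: θ ← 0° +57° = 57°
rotate link 1 by -31°: θ ← 57° -31° = 26°
crank pin P = (r cos θ, r sin θ) = (23.368645, 11.397650)
h = r sin θ − e = 11.397650 − 15 = -3.602350
x = r cos θ + √(L² − h²) = 23.368645 + 279.976826 = 303.345471

303.3455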